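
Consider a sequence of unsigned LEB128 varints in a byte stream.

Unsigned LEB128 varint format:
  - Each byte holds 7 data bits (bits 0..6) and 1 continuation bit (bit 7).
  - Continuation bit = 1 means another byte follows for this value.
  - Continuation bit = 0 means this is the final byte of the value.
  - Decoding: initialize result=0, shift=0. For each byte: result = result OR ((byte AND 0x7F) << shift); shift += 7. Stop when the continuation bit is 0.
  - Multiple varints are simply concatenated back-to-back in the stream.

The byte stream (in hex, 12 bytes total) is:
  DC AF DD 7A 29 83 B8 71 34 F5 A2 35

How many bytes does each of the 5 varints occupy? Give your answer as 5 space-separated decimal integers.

Answer: 4 1 3 1 3

Derivation:
  byte[0]=0xDC cont=1 payload=0x5C=92: acc |= 92<<0 -> acc=92 shift=7
  byte[1]=0xAF cont=1 payload=0x2F=47: acc |= 47<<7 -> acc=6108 shift=14
  byte[2]=0xDD cont=1 payload=0x5D=93: acc |= 93<<14 -> acc=1529820 shift=21
  byte[3]=0x7A cont=0 payload=0x7A=122: acc |= 122<<21 -> acc=257382364 shift=28 [end]
Varint 1: bytes[0:4] = DC AF DD 7A -> value 257382364 (4 byte(s))
  byte[4]=0x29 cont=0 payload=0x29=41: acc |= 41<<0 -> acc=41 shift=7 [end]
Varint 2: bytes[4:5] = 29 -> value 41 (1 byte(s))
  byte[5]=0x83 cont=1 payload=0x03=3: acc |= 3<<0 -> acc=3 shift=7
  byte[6]=0xB8 cont=1 payload=0x38=56: acc |= 56<<7 -> acc=7171 shift=14
  byte[7]=0x71 cont=0 payload=0x71=113: acc |= 113<<14 -> acc=1858563 shift=21 [end]
Varint 3: bytes[5:8] = 83 B8 71 -> value 1858563 (3 byte(s))
  byte[8]=0x34 cont=0 payload=0x34=52: acc |= 52<<0 -> acc=52 shift=7 [end]
Varint 4: bytes[8:9] = 34 -> value 52 (1 byte(s))
  byte[9]=0xF5 cont=1 payload=0x75=117: acc |= 117<<0 -> acc=117 shift=7
  byte[10]=0xA2 cont=1 payload=0x22=34: acc |= 34<<7 -> acc=4469 shift=14
  byte[11]=0x35 cont=0 payload=0x35=53: acc |= 53<<14 -> acc=872821 shift=21 [end]
Varint 5: bytes[9:12] = F5 A2 35 -> value 872821 (3 byte(s))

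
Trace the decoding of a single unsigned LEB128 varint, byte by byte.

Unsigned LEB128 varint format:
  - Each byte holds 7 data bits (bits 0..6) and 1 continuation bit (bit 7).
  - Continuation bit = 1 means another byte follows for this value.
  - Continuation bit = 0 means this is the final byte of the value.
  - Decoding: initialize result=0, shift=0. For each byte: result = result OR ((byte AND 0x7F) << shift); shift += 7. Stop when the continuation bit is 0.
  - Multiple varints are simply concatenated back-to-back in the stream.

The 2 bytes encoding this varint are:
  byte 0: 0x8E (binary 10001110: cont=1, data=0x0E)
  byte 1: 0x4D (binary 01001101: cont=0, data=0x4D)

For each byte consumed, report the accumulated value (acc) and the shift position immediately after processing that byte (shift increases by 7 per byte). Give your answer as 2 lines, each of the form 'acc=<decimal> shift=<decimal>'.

Answer: acc=14 shift=7
acc=9870 shift=14

Derivation:
byte 0=0x8E: payload=0x0E=14, contrib = 14<<0 = 14; acc -> 14, shift -> 7
byte 1=0x4D: payload=0x4D=77, contrib = 77<<7 = 9856; acc -> 9870, shift -> 14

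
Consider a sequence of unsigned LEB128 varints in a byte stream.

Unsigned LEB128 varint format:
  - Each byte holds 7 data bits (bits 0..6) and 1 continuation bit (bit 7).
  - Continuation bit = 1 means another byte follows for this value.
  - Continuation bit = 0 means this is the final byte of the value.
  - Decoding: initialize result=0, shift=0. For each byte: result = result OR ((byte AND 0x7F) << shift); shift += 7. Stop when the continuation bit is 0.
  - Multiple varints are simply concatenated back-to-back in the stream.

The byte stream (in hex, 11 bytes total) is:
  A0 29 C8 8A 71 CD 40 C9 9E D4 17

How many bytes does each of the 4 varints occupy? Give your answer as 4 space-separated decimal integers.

Answer: 2 3 2 4

Derivation:
  byte[0]=0xA0 cont=1 payload=0x20=32: acc |= 32<<0 -> acc=32 shift=7
  byte[1]=0x29 cont=0 payload=0x29=41: acc |= 41<<7 -> acc=5280 shift=14 [end]
Varint 1: bytes[0:2] = A0 29 -> value 5280 (2 byte(s))
  byte[2]=0xC8 cont=1 payload=0x48=72: acc |= 72<<0 -> acc=72 shift=7
  byte[3]=0x8A cont=1 payload=0x0A=10: acc |= 10<<7 -> acc=1352 shift=14
  byte[4]=0x71 cont=0 payload=0x71=113: acc |= 113<<14 -> acc=1852744 shift=21 [end]
Varint 2: bytes[2:5] = C8 8A 71 -> value 1852744 (3 byte(s))
  byte[5]=0xCD cont=1 payload=0x4D=77: acc |= 77<<0 -> acc=77 shift=7
  byte[6]=0x40 cont=0 payload=0x40=64: acc |= 64<<7 -> acc=8269 shift=14 [end]
Varint 3: bytes[5:7] = CD 40 -> value 8269 (2 byte(s))
  byte[7]=0xC9 cont=1 payload=0x49=73: acc |= 73<<0 -> acc=73 shift=7
  byte[8]=0x9E cont=1 payload=0x1E=30: acc |= 30<<7 -> acc=3913 shift=14
  byte[9]=0xD4 cont=1 payload=0x54=84: acc |= 84<<14 -> acc=1380169 shift=21
  byte[10]=0x17 cont=0 payload=0x17=23: acc |= 23<<21 -> acc=49614665 shift=28 [end]
Varint 4: bytes[7:11] = C9 9E D4 17 -> value 49614665 (4 byte(s))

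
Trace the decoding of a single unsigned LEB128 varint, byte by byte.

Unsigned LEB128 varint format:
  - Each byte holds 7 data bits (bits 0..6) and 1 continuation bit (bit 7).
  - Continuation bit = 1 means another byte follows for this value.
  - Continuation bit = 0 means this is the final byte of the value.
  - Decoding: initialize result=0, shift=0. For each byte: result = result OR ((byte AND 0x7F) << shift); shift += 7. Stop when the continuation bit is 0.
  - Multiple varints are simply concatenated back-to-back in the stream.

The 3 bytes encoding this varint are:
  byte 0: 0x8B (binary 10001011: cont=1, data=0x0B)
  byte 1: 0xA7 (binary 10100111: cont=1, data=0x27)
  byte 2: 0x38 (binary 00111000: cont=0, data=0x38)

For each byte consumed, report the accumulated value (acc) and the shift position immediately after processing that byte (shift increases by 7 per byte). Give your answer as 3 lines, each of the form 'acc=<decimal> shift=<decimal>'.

Answer: acc=11 shift=7
acc=5003 shift=14
acc=922507 shift=21

Derivation:
byte 0=0x8B: payload=0x0B=11, contrib = 11<<0 = 11; acc -> 11, shift -> 7
byte 1=0xA7: payload=0x27=39, contrib = 39<<7 = 4992; acc -> 5003, shift -> 14
byte 2=0x38: payload=0x38=56, contrib = 56<<14 = 917504; acc -> 922507, shift -> 21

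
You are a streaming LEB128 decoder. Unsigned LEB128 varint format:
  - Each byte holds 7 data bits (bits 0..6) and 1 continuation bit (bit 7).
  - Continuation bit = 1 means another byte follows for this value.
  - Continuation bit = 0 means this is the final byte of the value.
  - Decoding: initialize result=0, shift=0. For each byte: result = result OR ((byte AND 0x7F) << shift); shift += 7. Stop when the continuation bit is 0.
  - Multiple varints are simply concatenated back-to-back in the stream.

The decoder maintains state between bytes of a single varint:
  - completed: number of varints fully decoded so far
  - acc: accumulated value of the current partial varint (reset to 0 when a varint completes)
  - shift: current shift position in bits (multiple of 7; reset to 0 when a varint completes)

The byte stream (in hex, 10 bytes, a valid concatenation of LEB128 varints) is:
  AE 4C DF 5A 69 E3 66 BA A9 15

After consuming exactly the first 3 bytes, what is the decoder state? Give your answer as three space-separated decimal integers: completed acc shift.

Answer: 1 95 7

Derivation:
byte[0]=0xAE cont=1 payload=0x2E: acc |= 46<<0 -> completed=0 acc=46 shift=7
byte[1]=0x4C cont=0 payload=0x4C: varint #1 complete (value=9774); reset -> completed=1 acc=0 shift=0
byte[2]=0xDF cont=1 payload=0x5F: acc |= 95<<0 -> completed=1 acc=95 shift=7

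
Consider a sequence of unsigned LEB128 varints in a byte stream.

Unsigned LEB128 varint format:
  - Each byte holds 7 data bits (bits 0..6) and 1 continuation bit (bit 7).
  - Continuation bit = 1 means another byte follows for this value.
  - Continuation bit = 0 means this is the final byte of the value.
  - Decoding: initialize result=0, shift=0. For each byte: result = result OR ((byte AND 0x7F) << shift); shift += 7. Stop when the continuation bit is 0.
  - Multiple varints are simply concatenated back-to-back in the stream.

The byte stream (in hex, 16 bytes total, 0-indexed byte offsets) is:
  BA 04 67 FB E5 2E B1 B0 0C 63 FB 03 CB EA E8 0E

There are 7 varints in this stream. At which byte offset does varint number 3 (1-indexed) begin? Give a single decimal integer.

  byte[0]=0xBA cont=1 payload=0x3A=58: acc |= 58<<0 -> acc=58 shift=7
  byte[1]=0x04 cont=0 payload=0x04=4: acc |= 4<<7 -> acc=570 shift=14 [end]
Varint 1: bytes[0:2] = BA 04 -> value 570 (2 byte(s))
  byte[2]=0x67 cont=0 payload=0x67=103: acc |= 103<<0 -> acc=103 shift=7 [end]
Varint 2: bytes[2:3] = 67 -> value 103 (1 byte(s))
  byte[3]=0xFB cont=1 payload=0x7B=123: acc |= 123<<0 -> acc=123 shift=7
  byte[4]=0xE5 cont=1 payload=0x65=101: acc |= 101<<7 -> acc=13051 shift=14
  byte[5]=0x2E cont=0 payload=0x2E=46: acc |= 46<<14 -> acc=766715 shift=21 [end]
Varint 3: bytes[3:6] = FB E5 2E -> value 766715 (3 byte(s))
  byte[6]=0xB1 cont=1 payload=0x31=49: acc |= 49<<0 -> acc=49 shift=7
  byte[7]=0xB0 cont=1 payload=0x30=48: acc |= 48<<7 -> acc=6193 shift=14
  byte[8]=0x0C cont=0 payload=0x0C=12: acc |= 12<<14 -> acc=202801 shift=21 [end]
Varint 4: bytes[6:9] = B1 B0 0C -> value 202801 (3 byte(s))
  byte[9]=0x63 cont=0 payload=0x63=99: acc |= 99<<0 -> acc=99 shift=7 [end]
Varint 5: bytes[9:10] = 63 -> value 99 (1 byte(s))
  byte[10]=0xFB cont=1 payload=0x7B=123: acc |= 123<<0 -> acc=123 shift=7
  byte[11]=0x03 cont=0 payload=0x03=3: acc |= 3<<7 -> acc=507 shift=14 [end]
Varint 6: bytes[10:12] = FB 03 -> value 507 (2 byte(s))
  byte[12]=0xCB cont=1 payload=0x4B=75: acc |= 75<<0 -> acc=75 shift=7
  byte[13]=0xEA cont=1 payload=0x6A=106: acc |= 106<<7 -> acc=13643 shift=14
  byte[14]=0xE8 cont=1 payload=0x68=104: acc |= 104<<14 -> acc=1717579 shift=21
  byte[15]=0x0E cont=0 payload=0x0E=14: acc |= 14<<21 -> acc=31077707 shift=28 [end]
Varint 7: bytes[12:16] = CB EA E8 0E -> value 31077707 (4 byte(s))

Answer: 3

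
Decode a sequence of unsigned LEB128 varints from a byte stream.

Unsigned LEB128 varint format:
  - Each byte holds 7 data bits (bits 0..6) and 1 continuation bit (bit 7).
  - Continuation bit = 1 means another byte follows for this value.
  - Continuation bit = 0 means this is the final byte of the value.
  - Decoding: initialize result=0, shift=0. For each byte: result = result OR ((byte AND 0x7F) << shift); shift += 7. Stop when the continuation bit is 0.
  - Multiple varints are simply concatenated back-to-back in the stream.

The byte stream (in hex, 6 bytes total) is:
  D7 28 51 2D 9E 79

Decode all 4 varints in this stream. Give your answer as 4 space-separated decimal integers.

Answer: 5207 81 45 15518

Derivation:
  byte[0]=0xD7 cont=1 payload=0x57=87: acc |= 87<<0 -> acc=87 shift=7
  byte[1]=0x28 cont=0 payload=0x28=40: acc |= 40<<7 -> acc=5207 shift=14 [end]
Varint 1: bytes[0:2] = D7 28 -> value 5207 (2 byte(s))
  byte[2]=0x51 cont=0 payload=0x51=81: acc |= 81<<0 -> acc=81 shift=7 [end]
Varint 2: bytes[2:3] = 51 -> value 81 (1 byte(s))
  byte[3]=0x2D cont=0 payload=0x2D=45: acc |= 45<<0 -> acc=45 shift=7 [end]
Varint 3: bytes[3:4] = 2D -> value 45 (1 byte(s))
  byte[4]=0x9E cont=1 payload=0x1E=30: acc |= 30<<0 -> acc=30 shift=7
  byte[5]=0x79 cont=0 payload=0x79=121: acc |= 121<<7 -> acc=15518 shift=14 [end]
Varint 4: bytes[4:6] = 9E 79 -> value 15518 (2 byte(s))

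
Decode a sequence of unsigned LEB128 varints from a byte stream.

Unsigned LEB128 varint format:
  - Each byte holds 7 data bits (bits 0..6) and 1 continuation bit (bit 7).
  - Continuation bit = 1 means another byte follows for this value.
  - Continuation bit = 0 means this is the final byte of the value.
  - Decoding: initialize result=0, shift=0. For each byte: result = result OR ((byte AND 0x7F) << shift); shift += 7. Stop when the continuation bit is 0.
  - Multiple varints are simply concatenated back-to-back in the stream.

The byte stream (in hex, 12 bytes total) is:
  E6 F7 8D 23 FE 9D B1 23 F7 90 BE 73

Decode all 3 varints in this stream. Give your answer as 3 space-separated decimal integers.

  byte[0]=0xE6 cont=1 payload=0x66=102: acc |= 102<<0 -> acc=102 shift=7
  byte[1]=0xF7 cont=1 payload=0x77=119: acc |= 119<<7 -> acc=15334 shift=14
  byte[2]=0x8D cont=1 payload=0x0D=13: acc |= 13<<14 -> acc=228326 shift=21
  byte[3]=0x23 cont=0 payload=0x23=35: acc |= 35<<21 -> acc=73628646 shift=28 [end]
Varint 1: bytes[0:4] = E6 F7 8D 23 -> value 73628646 (4 byte(s))
  byte[4]=0xFE cont=1 payload=0x7E=126: acc |= 126<<0 -> acc=126 shift=7
  byte[5]=0x9D cont=1 payload=0x1D=29: acc |= 29<<7 -> acc=3838 shift=14
  byte[6]=0xB1 cont=1 payload=0x31=49: acc |= 49<<14 -> acc=806654 shift=21
  byte[7]=0x23 cont=0 payload=0x23=35: acc |= 35<<21 -> acc=74206974 shift=28 [end]
Varint 2: bytes[4:8] = FE 9D B1 23 -> value 74206974 (4 byte(s))
  byte[8]=0xF7 cont=1 payload=0x77=119: acc |= 119<<0 -> acc=119 shift=7
  byte[9]=0x90 cont=1 payload=0x10=16: acc |= 16<<7 -> acc=2167 shift=14
  byte[10]=0xBE cont=1 payload=0x3E=62: acc |= 62<<14 -> acc=1017975 shift=21
  byte[11]=0x73 cont=0 payload=0x73=115: acc |= 115<<21 -> acc=242190455 shift=28 [end]
Varint 3: bytes[8:12] = F7 90 BE 73 -> value 242190455 (4 byte(s))

Answer: 73628646 74206974 242190455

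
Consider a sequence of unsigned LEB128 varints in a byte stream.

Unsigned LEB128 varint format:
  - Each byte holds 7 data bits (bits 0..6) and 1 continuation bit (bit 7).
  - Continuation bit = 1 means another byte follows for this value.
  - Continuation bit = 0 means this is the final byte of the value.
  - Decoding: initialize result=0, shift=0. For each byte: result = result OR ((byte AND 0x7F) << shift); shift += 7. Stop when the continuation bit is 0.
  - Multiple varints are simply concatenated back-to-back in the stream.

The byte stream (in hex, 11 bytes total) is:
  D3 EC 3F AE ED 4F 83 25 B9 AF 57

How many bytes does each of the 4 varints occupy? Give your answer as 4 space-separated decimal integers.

Answer: 3 3 2 3

Derivation:
  byte[0]=0xD3 cont=1 payload=0x53=83: acc |= 83<<0 -> acc=83 shift=7
  byte[1]=0xEC cont=1 payload=0x6C=108: acc |= 108<<7 -> acc=13907 shift=14
  byte[2]=0x3F cont=0 payload=0x3F=63: acc |= 63<<14 -> acc=1046099 shift=21 [end]
Varint 1: bytes[0:3] = D3 EC 3F -> value 1046099 (3 byte(s))
  byte[3]=0xAE cont=1 payload=0x2E=46: acc |= 46<<0 -> acc=46 shift=7
  byte[4]=0xED cont=1 payload=0x6D=109: acc |= 109<<7 -> acc=13998 shift=14
  byte[5]=0x4F cont=0 payload=0x4F=79: acc |= 79<<14 -> acc=1308334 shift=21 [end]
Varint 2: bytes[3:6] = AE ED 4F -> value 1308334 (3 byte(s))
  byte[6]=0x83 cont=1 payload=0x03=3: acc |= 3<<0 -> acc=3 shift=7
  byte[7]=0x25 cont=0 payload=0x25=37: acc |= 37<<7 -> acc=4739 shift=14 [end]
Varint 3: bytes[6:8] = 83 25 -> value 4739 (2 byte(s))
  byte[8]=0xB9 cont=1 payload=0x39=57: acc |= 57<<0 -> acc=57 shift=7
  byte[9]=0xAF cont=1 payload=0x2F=47: acc |= 47<<7 -> acc=6073 shift=14
  byte[10]=0x57 cont=0 payload=0x57=87: acc |= 87<<14 -> acc=1431481 shift=21 [end]
Varint 4: bytes[8:11] = B9 AF 57 -> value 1431481 (3 byte(s))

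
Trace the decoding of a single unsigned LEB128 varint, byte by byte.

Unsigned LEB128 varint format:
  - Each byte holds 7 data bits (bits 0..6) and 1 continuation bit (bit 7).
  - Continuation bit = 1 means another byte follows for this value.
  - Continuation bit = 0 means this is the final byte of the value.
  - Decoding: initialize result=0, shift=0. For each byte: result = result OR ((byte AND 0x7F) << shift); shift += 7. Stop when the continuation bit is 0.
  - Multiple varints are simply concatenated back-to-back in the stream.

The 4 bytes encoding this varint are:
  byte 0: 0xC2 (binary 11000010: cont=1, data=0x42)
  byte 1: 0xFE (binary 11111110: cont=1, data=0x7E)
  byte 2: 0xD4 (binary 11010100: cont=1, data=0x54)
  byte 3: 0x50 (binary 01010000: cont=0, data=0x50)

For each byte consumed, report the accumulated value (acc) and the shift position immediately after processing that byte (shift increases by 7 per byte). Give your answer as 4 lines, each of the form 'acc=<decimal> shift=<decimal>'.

byte 0=0xC2: payload=0x42=66, contrib = 66<<0 = 66; acc -> 66, shift -> 7
byte 1=0xFE: payload=0x7E=126, contrib = 126<<7 = 16128; acc -> 16194, shift -> 14
byte 2=0xD4: payload=0x54=84, contrib = 84<<14 = 1376256; acc -> 1392450, shift -> 21
byte 3=0x50: payload=0x50=80, contrib = 80<<21 = 167772160; acc -> 169164610, shift -> 28

Answer: acc=66 shift=7
acc=16194 shift=14
acc=1392450 shift=21
acc=169164610 shift=28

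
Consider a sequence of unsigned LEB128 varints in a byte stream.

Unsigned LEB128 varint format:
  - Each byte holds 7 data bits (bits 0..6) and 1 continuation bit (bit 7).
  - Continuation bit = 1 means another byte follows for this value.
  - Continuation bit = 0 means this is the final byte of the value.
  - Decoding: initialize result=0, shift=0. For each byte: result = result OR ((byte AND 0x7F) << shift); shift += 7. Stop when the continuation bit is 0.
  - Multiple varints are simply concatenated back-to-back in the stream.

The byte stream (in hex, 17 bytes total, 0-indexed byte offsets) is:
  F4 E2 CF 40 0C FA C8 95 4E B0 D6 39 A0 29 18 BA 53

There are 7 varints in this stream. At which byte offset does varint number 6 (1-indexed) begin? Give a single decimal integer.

  byte[0]=0xF4 cont=1 payload=0x74=116: acc |= 116<<0 -> acc=116 shift=7
  byte[1]=0xE2 cont=1 payload=0x62=98: acc |= 98<<7 -> acc=12660 shift=14
  byte[2]=0xCF cont=1 payload=0x4F=79: acc |= 79<<14 -> acc=1306996 shift=21
  byte[3]=0x40 cont=0 payload=0x40=64: acc |= 64<<21 -> acc=135524724 shift=28 [end]
Varint 1: bytes[0:4] = F4 E2 CF 40 -> value 135524724 (4 byte(s))
  byte[4]=0x0C cont=0 payload=0x0C=12: acc |= 12<<0 -> acc=12 shift=7 [end]
Varint 2: bytes[4:5] = 0C -> value 12 (1 byte(s))
  byte[5]=0xFA cont=1 payload=0x7A=122: acc |= 122<<0 -> acc=122 shift=7
  byte[6]=0xC8 cont=1 payload=0x48=72: acc |= 72<<7 -> acc=9338 shift=14
  byte[7]=0x95 cont=1 payload=0x15=21: acc |= 21<<14 -> acc=353402 shift=21
  byte[8]=0x4E cont=0 payload=0x4E=78: acc |= 78<<21 -> acc=163931258 shift=28 [end]
Varint 3: bytes[5:9] = FA C8 95 4E -> value 163931258 (4 byte(s))
  byte[9]=0xB0 cont=1 payload=0x30=48: acc |= 48<<0 -> acc=48 shift=7
  byte[10]=0xD6 cont=1 payload=0x56=86: acc |= 86<<7 -> acc=11056 shift=14
  byte[11]=0x39 cont=0 payload=0x39=57: acc |= 57<<14 -> acc=944944 shift=21 [end]
Varint 4: bytes[9:12] = B0 D6 39 -> value 944944 (3 byte(s))
  byte[12]=0xA0 cont=1 payload=0x20=32: acc |= 32<<0 -> acc=32 shift=7
  byte[13]=0x29 cont=0 payload=0x29=41: acc |= 41<<7 -> acc=5280 shift=14 [end]
Varint 5: bytes[12:14] = A0 29 -> value 5280 (2 byte(s))
  byte[14]=0x18 cont=0 payload=0x18=24: acc |= 24<<0 -> acc=24 shift=7 [end]
Varint 6: bytes[14:15] = 18 -> value 24 (1 byte(s))
  byte[15]=0xBA cont=1 payload=0x3A=58: acc |= 58<<0 -> acc=58 shift=7
  byte[16]=0x53 cont=0 payload=0x53=83: acc |= 83<<7 -> acc=10682 shift=14 [end]
Varint 7: bytes[15:17] = BA 53 -> value 10682 (2 byte(s))

Answer: 14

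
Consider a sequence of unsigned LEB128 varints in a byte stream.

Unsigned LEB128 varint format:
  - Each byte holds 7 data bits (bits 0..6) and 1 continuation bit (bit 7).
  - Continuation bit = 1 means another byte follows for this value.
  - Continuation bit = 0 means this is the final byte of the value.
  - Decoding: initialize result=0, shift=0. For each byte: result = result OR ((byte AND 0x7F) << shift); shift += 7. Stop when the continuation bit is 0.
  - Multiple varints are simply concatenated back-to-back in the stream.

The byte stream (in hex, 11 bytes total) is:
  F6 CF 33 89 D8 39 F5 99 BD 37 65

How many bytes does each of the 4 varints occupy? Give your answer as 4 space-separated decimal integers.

  byte[0]=0xF6 cont=1 payload=0x76=118: acc |= 118<<0 -> acc=118 shift=7
  byte[1]=0xCF cont=1 payload=0x4F=79: acc |= 79<<7 -> acc=10230 shift=14
  byte[2]=0x33 cont=0 payload=0x33=51: acc |= 51<<14 -> acc=845814 shift=21 [end]
Varint 1: bytes[0:3] = F6 CF 33 -> value 845814 (3 byte(s))
  byte[3]=0x89 cont=1 payload=0x09=9: acc |= 9<<0 -> acc=9 shift=7
  byte[4]=0xD8 cont=1 payload=0x58=88: acc |= 88<<7 -> acc=11273 shift=14
  byte[5]=0x39 cont=0 payload=0x39=57: acc |= 57<<14 -> acc=945161 shift=21 [end]
Varint 2: bytes[3:6] = 89 D8 39 -> value 945161 (3 byte(s))
  byte[6]=0xF5 cont=1 payload=0x75=117: acc |= 117<<0 -> acc=117 shift=7
  byte[7]=0x99 cont=1 payload=0x19=25: acc |= 25<<7 -> acc=3317 shift=14
  byte[8]=0xBD cont=1 payload=0x3D=61: acc |= 61<<14 -> acc=1002741 shift=21
  byte[9]=0x37 cont=0 payload=0x37=55: acc |= 55<<21 -> acc=116346101 shift=28 [end]
Varint 3: bytes[6:10] = F5 99 BD 37 -> value 116346101 (4 byte(s))
  byte[10]=0x65 cont=0 payload=0x65=101: acc |= 101<<0 -> acc=101 shift=7 [end]
Varint 4: bytes[10:11] = 65 -> value 101 (1 byte(s))

Answer: 3 3 4 1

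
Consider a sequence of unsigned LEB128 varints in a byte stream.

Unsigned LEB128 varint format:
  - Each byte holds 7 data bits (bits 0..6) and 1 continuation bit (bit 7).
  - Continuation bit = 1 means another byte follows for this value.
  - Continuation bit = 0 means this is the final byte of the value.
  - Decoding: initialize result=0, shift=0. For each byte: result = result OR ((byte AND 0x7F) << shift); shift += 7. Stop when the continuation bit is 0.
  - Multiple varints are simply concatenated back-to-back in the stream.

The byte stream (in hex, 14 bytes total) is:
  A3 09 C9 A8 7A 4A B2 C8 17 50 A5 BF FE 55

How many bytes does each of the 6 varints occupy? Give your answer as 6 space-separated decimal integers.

Answer: 2 3 1 3 1 4

Derivation:
  byte[0]=0xA3 cont=1 payload=0x23=35: acc |= 35<<0 -> acc=35 shift=7
  byte[1]=0x09 cont=0 payload=0x09=9: acc |= 9<<7 -> acc=1187 shift=14 [end]
Varint 1: bytes[0:2] = A3 09 -> value 1187 (2 byte(s))
  byte[2]=0xC9 cont=1 payload=0x49=73: acc |= 73<<0 -> acc=73 shift=7
  byte[3]=0xA8 cont=1 payload=0x28=40: acc |= 40<<7 -> acc=5193 shift=14
  byte[4]=0x7A cont=0 payload=0x7A=122: acc |= 122<<14 -> acc=2004041 shift=21 [end]
Varint 2: bytes[2:5] = C9 A8 7A -> value 2004041 (3 byte(s))
  byte[5]=0x4A cont=0 payload=0x4A=74: acc |= 74<<0 -> acc=74 shift=7 [end]
Varint 3: bytes[5:6] = 4A -> value 74 (1 byte(s))
  byte[6]=0xB2 cont=1 payload=0x32=50: acc |= 50<<0 -> acc=50 shift=7
  byte[7]=0xC8 cont=1 payload=0x48=72: acc |= 72<<7 -> acc=9266 shift=14
  byte[8]=0x17 cont=0 payload=0x17=23: acc |= 23<<14 -> acc=386098 shift=21 [end]
Varint 4: bytes[6:9] = B2 C8 17 -> value 386098 (3 byte(s))
  byte[9]=0x50 cont=0 payload=0x50=80: acc |= 80<<0 -> acc=80 shift=7 [end]
Varint 5: bytes[9:10] = 50 -> value 80 (1 byte(s))
  byte[10]=0xA5 cont=1 payload=0x25=37: acc |= 37<<0 -> acc=37 shift=7
  byte[11]=0xBF cont=1 payload=0x3F=63: acc |= 63<<7 -> acc=8101 shift=14
  byte[12]=0xFE cont=1 payload=0x7E=126: acc |= 126<<14 -> acc=2072485 shift=21
  byte[13]=0x55 cont=0 payload=0x55=85: acc |= 85<<21 -> acc=180330405 shift=28 [end]
Varint 6: bytes[10:14] = A5 BF FE 55 -> value 180330405 (4 byte(s))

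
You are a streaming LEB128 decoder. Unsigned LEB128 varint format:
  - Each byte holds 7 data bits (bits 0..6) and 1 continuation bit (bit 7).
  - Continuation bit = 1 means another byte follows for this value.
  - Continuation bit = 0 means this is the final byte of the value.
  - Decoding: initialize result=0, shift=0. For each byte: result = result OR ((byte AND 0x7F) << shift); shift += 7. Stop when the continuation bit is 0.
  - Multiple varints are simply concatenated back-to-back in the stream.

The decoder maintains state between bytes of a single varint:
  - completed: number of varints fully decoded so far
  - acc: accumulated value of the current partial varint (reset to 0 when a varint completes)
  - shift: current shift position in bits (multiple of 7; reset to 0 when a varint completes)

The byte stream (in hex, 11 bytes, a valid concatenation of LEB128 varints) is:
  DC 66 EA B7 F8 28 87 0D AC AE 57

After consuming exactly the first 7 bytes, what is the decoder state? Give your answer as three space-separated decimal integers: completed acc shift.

Answer: 2 7 7

Derivation:
byte[0]=0xDC cont=1 payload=0x5C: acc |= 92<<0 -> completed=0 acc=92 shift=7
byte[1]=0x66 cont=0 payload=0x66: varint #1 complete (value=13148); reset -> completed=1 acc=0 shift=0
byte[2]=0xEA cont=1 payload=0x6A: acc |= 106<<0 -> completed=1 acc=106 shift=7
byte[3]=0xB7 cont=1 payload=0x37: acc |= 55<<7 -> completed=1 acc=7146 shift=14
byte[4]=0xF8 cont=1 payload=0x78: acc |= 120<<14 -> completed=1 acc=1973226 shift=21
byte[5]=0x28 cont=0 payload=0x28: varint #2 complete (value=85859306); reset -> completed=2 acc=0 shift=0
byte[6]=0x87 cont=1 payload=0x07: acc |= 7<<0 -> completed=2 acc=7 shift=7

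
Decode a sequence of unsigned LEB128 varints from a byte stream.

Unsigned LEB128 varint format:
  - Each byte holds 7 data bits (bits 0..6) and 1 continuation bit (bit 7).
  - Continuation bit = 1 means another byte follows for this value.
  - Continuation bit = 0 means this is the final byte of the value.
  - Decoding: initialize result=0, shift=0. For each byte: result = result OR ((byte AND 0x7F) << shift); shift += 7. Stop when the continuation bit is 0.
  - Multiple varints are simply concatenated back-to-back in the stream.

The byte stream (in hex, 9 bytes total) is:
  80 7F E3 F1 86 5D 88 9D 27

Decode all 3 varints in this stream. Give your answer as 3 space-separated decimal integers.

Answer: 16256 195148003 642696

Derivation:
  byte[0]=0x80 cont=1 payload=0x00=0: acc |= 0<<0 -> acc=0 shift=7
  byte[1]=0x7F cont=0 payload=0x7F=127: acc |= 127<<7 -> acc=16256 shift=14 [end]
Varint 1: bytes[0:2] = 80 7F -> value 16256 (2 byte(s))
  byte[2]=0xE3 cont=1 payload=0x63=99: acc |= 99<<0 -> acc=99 shift=7
  byte[3]=0xF1 cont=1 payload=0x71=113: acc |= 113<<7 -> acc=14563 shift=14
  byte[4]=0x86 cont=1 payload=0x06=6: acc |= 6<<14 -> acc=112867 shift=21
  byte[5]=0x5D cont=0 payload=0x5D=93: acc |= 93<<21 -> acc=195148003 shift=28 [end]
Varint 2: bytes[2:6] = E3 F1 86 5D -> value 195148003 (4 byte(s))
  byte[6]=0x88 cont=1 payload=0x08=8: acc |= 8<<0 -> acc=8 shift=7
  byte[7]=0x9D cont=1 payload=0x1D=29: acc |= 29<<7 -> acc=3720 shift=14
  byte[8]=0x27 cont=0 payload=0x27=39: acc |= 39<<14 -> acc=642696 shift=21 [end]
Varint 3: bytes[6:9] = 88 9D 27 -> value 642696 (3 byte(s))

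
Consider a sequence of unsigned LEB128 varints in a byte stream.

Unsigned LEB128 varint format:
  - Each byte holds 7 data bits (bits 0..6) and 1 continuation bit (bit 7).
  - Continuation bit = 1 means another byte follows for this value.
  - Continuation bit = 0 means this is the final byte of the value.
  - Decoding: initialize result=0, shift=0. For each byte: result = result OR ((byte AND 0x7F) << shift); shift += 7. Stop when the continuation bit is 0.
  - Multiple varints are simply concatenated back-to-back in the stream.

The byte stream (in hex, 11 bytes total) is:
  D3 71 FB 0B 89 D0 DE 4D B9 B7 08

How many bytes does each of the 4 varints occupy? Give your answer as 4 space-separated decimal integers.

Answer: 2 2 4 3

Derivation:
  byte[0]=0xD3 cont=1 payload=0x53=83: acc |= 83<<0 -> acc=83 shift=7
  byte[1]=0x71 cont=0 payload=0x71=113: acc |= 113<<7 -> acc=14547 shift=14 [end]
Varint 1: bytes[0:2] = D3 71 -> value 14547 (2 byte(s))
  byte[2]=0xFB cont=1 payload=0x7B=123: acc |= 123<<0 -> acc=123 shift=7
  byte[3]=0x0B cont=0 payload=0x0B=11: acc |= 11<<7 -> acc=1531 shift=14 [end]
Varint 2: bytes[2:4] = FB 0B -> value 1531 (2 byte(s))
  byte[4]=0x89 cont=1 payload=0x09=9: acc |= 9<<0 -> acc=9 shift=7
  byte[5]=0xD0 cont=1 payload=0x50=80: acc |= 80<<7 -> acc=10249 shift=14
  byte[6]=0xDE cont=1 payload=0x5E=94: acc |= 94<<14 -> acc=1550345 shift=21
  byte[7]=0x4D cont=0 payload=0x4D=77: acc |= 77<<21 -> acc=163031049 shift=28 [end]
Varint 3: bytes[4:8] = 89 D0 DE 4D -> value 163031049 (4 byte(s))
  byte[8]=0xB9 cont=1 payload=0x39=57: acc |= 57<<0 -> acc=57 shift=7
  byte[9]=0xB7 cont=1 payload=0x37=55: acc |= 55<<7 -> acc=7097 shift=14
  byte[10]=0x08 cont=0 payload=0x08=8: acc |= 8<<14 -> acc=138169 shift=21 [end]
Varint 4: bytes[8:11] = B9 B7 08 -> value 138169 (3 byte(s))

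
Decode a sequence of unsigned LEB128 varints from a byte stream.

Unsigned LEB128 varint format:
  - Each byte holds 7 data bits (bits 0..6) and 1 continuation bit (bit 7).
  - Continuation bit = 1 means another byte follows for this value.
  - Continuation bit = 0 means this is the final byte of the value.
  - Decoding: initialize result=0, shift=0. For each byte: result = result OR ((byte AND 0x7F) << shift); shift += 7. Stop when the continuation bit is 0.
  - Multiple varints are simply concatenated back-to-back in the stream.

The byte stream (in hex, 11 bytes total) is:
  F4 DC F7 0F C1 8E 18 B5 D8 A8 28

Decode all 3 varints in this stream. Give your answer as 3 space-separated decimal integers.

  byte[0]=0xF4 cont=1 payload=0x74=116: acc |= 116<<0 -> acc=116 shift=7
  byte[1]=0xDC cont=1 payload=0x5C=92: acc |= 92<<7 -> acc=11892 shift=14
  byte[2]=0xF7 cont=1 payload=0x77=119: acc |= 119<<14 -> acc=1961588 shift=21
  byte[3]=0x0F cont=0 payload=0x0F=15: acc |= 15<<21 -> acc=33418868 shift=28 [end]
Varint 1: bytes[0:4] = F4 DC F7 0F -> value 33418868 (4 byte(s))
  byte[4]=0xC1 cont=1 payload=0x41=65: acc |= 65<<0 -> acc=65 shift=7
  byte[5]=0x8E cont=1 payload=0x0E=14: acc |= 14<<7 -> acc=1857 shift=14
  byte[6]=0x18 cont=0 payload=0x18=24: acc |= 24<<14 -> acc=395073 shift=21 [end]
Varint 2: bytes[4:7] = C1 8E 18 -> value 395073 (3 byte(s))
  byte[7]=0xB5 cont=1 payload=0x35=53: acc |= 53<<0 -> acc=53 shift=7
  byte[8]=0xD8 cont=1 payload=0x58=88: acc |= 88<<7 -> acc=11317 shift=14
  byte[9]=0xA8 cont=1 payload=0x28=40: acc |= 40<<14 -> acc=666677 shift=21
  byte[10]=0x28 cont=0 payload=0x28=40: acc |= 40<<21 -> acc=84552757 shift=28 [end]
Varint 3: bytes[7:11] = B5 D8 A8 28 -> value 84552757 (4 byte(s))

Answer: 33418868 395073 84552757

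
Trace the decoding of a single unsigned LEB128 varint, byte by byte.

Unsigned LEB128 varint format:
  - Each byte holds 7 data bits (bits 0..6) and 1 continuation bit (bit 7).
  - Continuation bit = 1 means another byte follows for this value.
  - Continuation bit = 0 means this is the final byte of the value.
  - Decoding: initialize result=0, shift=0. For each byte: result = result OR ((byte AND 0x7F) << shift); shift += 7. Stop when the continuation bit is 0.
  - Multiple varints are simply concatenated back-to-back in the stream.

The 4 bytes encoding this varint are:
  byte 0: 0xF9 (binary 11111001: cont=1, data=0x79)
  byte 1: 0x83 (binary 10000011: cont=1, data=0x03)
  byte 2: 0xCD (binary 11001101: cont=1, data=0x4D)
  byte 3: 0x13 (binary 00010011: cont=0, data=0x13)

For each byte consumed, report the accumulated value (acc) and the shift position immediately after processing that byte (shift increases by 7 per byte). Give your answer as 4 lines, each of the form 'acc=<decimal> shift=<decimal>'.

byte 0=0xF9: payload=0x79=121, contrib = 121<<0 = 121; acc -> 121, shift -> 7
byte 1=0x83: payload=0x03=3, contrib = 3<<7 = 384; acc -> 505, shift -> 14
byte 2=0xCD: payload=0x4D=77, contrib = 77<<14 = 1261568; acc -> 1262073, shift -> 21
byte 3=0x13: payload=0x13=19, contrib = 19<<21 = 39845888; acc -> 41107961, shift -> 28

Answer: acc=121 shift=7
acc=505 shift=14
acc=1262073 shift=21
acc=41107961 shift=28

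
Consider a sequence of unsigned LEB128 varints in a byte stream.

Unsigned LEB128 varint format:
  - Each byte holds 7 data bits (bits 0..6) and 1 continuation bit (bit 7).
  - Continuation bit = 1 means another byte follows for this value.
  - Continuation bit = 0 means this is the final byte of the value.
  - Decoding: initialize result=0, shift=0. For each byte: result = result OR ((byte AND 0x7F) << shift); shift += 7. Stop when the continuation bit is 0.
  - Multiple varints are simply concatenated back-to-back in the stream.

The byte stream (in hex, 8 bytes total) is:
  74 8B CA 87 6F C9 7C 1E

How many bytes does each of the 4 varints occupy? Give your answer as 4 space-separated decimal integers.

  byte[0]=0x74 cont=0 payload=0x74=116: acc |= 116<<0 -> acc=116 shift=7 [end]
Varint 1: bytes[0:1] = 74 -> value 116 (1 byte(s))
  byte[1]=0x8B cont=1 payload=0x0B=11: acc |= 11<<0 -> acc=11 shift=7
  byte[2]=0xCA cont=1 payload=0x4A=74: acc |= 74<<7 -> acc=9483 shift=14
  byte[3]=0x87 cont=1 payload=0x07=7: acc |= 7<<14 -> acc=124171 shift=21
  byte[4]=0x6F cont=0 payload=0x6F=111: acc |= 111<<21 -> acc=232908043 shift=28 [end]
Varint 2: bytes[1:5] = 8B CA 87 6F -> value 232908043 (4 byte(s))
  byte[5]=0xC9 cont=1 payload=0x49=73: acc |= 73<<0 -> acc=73 shift=7
  byte[6]=0x7C cont=0 payload=0x7C=124: acc |= 124<<7 -> acc=15945 shift=14 [end]
Varint 3: bytes[5:7] = C9 7C -> value 15945 (2 byte(s))
  byte[7]=0x1E cont=0 payload=0x1E=30: acc |= 30<<0 -> acc=30 shift=7 [end]
Varint 4: bytes[7:8] = 1E -> value 30 (1 byte(s))

Answer: 1 4 2 1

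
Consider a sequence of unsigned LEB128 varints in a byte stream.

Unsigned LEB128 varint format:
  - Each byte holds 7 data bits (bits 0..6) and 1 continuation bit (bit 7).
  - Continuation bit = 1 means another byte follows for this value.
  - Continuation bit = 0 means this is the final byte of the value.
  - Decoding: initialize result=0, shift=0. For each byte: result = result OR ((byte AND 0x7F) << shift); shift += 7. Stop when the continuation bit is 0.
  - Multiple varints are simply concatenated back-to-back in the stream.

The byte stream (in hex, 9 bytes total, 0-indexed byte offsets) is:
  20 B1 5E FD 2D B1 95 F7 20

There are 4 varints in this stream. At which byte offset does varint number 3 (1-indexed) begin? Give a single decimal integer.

Answer: 3

Derivation:
  byte[0]=0x20 cont=0 payload=0x20=32: acc |= 32<<0 -> acc=32 shift=7 [end]
Varint 1: bytes[0:1] = 20 -> value 32 (1 byte(s))
  byte[1]=0xB1 cont=1 payload=0x31=49: acc |= 49<<0 -> acc=49 shift=7
  byte[2]=0x5E cont=0 payload=0x5E=94: acc |= 94<<7 -> acc=12081 shift=14 [end]
Varint 2: bytes[1:3] = B1 5E -> value 12081 (2 byte(s))
  byte[3]=0xFD cont=1 payload=0x7D=125: acc |= 125<<0 -> acc=125 shift=7
  byte[4]=0x2D cont=0 payload=0x2D=45: acc |= 45<<7 -> acc=5885 shift=14 [end]
Varint 3: bytes[3:5] = FD 2D -> value 5885 (2 byte(s))
  byte[5]=0xB1 cont=1 payload=0x31=49: acc |= 49<<0 -> acc=49 shift=7
  byte[6]=0x95 cont=1 payload=0x15=21: acc |= 21<<7 -> acc=2737 shift=14
  byte[7]=0xF7 cont=1 payload=0x77=119: acc |= 119<<14 -> acc=1952433 shift=21
  byte[8]=0x20 cont=0 payload=0x20=32: acc |= 32<<21 -> acc=69061297 shift=28 [end]
Varint 4: bytes[5:9] = B1 95 F7 20 -> value 69061297 (4 byte(s))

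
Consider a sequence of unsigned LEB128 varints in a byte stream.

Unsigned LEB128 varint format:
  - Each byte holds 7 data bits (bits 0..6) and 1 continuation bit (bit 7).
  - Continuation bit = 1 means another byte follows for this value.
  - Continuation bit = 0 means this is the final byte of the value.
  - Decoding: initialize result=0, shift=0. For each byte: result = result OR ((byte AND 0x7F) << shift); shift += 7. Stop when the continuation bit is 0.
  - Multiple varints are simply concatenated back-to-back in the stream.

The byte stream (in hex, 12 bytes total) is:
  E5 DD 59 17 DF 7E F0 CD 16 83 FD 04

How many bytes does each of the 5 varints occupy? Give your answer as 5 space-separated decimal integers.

Answer: 3 1 2 3 3

Derivation:
  byte[0]=0xE5 cont=1 payload=0x65=101: acc |= 101<<0 -> acc=101 shift=7
  byte[1]=0xDD cont=1 payload=0x5D=93: acc |= 93<<7 -> acc=12005 shift=14
  byte[2]=0x59 cont=0 payload=0x59=89: acc |= 89<<14 -> acc=1470181 shift=21 [end]
Varint 1: bytes[0:3] = E5 DD 59 -> value 1470181 (3 byte(s))
  byte[3]=0x17 cont=0 payload=0x17=23: acc |= 23<<0 -> acc=23 shift=7 [end]
Varint 2: bytes[3:4] = 17 -> value 23 (1 byte(s))
  byte[4]=0xDF cont=1 payload=0x5F=95: acc |= 95<<0 -> acc=95 shift=7
  byte[5]=0x7E cont=0 payload=0x7E=126: acc |= 126<<7 -> acc=16223 shift=14 [end]
Varint 3: bytes[4:6] = DF 7E -> value 16223 (2 byte(s))
  byte[6]=0xF0 cont=1 payload=0x70=112: acc |= 112<<0 -> acc=112 shift=7
  byte[7]=0xCD cont=1 payload=0x4D=77: acc |= 77<<7 -> acc=9968 shift=14
  byte[8]=0x16 cont=0 payload=0x16=22: acc |= 22<<14 -> acc=370416 shift=21 [end]
Varint 4: bytes[6:9] = F0 CD 16 -> value 370416 (3 byte(s))
  byte[9]=0x83 cont=1 payload=0x03=3: acc |= 3<<0 -> acc=3 shift=7
  byte[10]=0xFD cont=1 payload=0x7D=125: acc |= 125<<7 -> acc=16003 shift=14
  byte[11]=0x04 cont=0 payload=0x04=4: acc |= 4<<14 -> acc=81539 shift=21 [end]
Varint 5: bytes[9:12] = 83 FD 04 -> value 81539 (3 byte(s))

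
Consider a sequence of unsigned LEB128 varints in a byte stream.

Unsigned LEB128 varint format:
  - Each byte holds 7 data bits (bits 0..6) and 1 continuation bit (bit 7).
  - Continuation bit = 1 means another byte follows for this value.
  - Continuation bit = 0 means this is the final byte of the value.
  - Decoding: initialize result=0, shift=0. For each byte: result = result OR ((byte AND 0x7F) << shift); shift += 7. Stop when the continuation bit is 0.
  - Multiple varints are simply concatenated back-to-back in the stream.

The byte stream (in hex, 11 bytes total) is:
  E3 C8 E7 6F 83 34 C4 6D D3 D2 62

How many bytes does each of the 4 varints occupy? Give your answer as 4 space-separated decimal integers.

  byte[0]=0xE3 cont=1 payload=0x63=99: acc |= 99<<0 -> acc=99 shift=7
  byte[1]=0xC8 cont=1 payload=0x48=72: acc |= 72<<7 -> acc=9315 shift=14
  byte[2]=0xE7 cont=1 payload=0x67=103: acc |= 103<<14 -> acc=1696867 shift=21
  byte[3]=0x6F cont=0 payload=0x6F=111: acc |= 111<<21 -> acc=234480739 shift=28 [end]
Varint 1: bytes[0:4] = E3 C8 E7 6F -> value 234480739 (4 byte(s))
  byte[4]=0x83 cont=1 payload=0x03=3: acc |= 3<<0 -> acc=3 shift=7
  byte[5]=0x34 cont=0 payload=0x34=52: acc |= 52<<7 -> acc=6659 shift=14 [end]
Varint 2: bytes[4:6] = 83 34 -> value 6659 (2 byte(s))
  byte[6]=0xC4 cont=1 payload=0x44=68: acc |= 68<<0 -> acc=68 shift=7
  byte[7]=0x6D cont=0 payload=0x6D=109: acc |= 109<<7 -> acc=14020 shift=14 [end]
Varint 3: bytes[6:8] = C4 6D -> value 14020 (2 byte(s))
  byte[8]=0xD3 cont=1 payload=0x53=83: acc |= 83<<0 -> acc=83 shift=7
  byte[9]=0xD2 cont=1 payload=0x52=82: acc |= 82<<7 -> acc=10579 shift=14
  byte[10]=0x62 cont=0 payload=0x62=98: acc |= 98<<14 -> acc=1616211 shift=21 [end]
Varint 4: bytes[8:11] = D3 D2 62 -> value 1616211 (3 byte(s))

Answer: 4 2 2 3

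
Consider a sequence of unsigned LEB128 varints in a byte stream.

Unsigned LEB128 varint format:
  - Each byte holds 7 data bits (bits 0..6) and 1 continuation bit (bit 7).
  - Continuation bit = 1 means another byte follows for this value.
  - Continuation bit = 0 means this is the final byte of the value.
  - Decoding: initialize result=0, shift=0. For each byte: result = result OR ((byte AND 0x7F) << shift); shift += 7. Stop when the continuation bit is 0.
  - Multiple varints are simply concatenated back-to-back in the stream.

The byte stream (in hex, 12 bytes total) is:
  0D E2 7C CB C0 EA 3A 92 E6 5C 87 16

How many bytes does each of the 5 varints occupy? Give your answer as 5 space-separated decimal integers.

  byte[0]=0x0D cont=0 payload=0x0D=13: acc |= 13<<0 -> acc=13 shift=7 [end]
Varint 1: bytes[0:1] = 0D -> value 13 (1 byte(s))
  byte[1]=0xE2 cont=1 payload=0x62=98: acc |= 98<<0 -> acc=98 shift=7
  byte[2]=0x7C cont=0 payload=0x7C=124: acc |= 124<<7 -> acc=15970 shift=14 [end]
Varint 2: bytes[1:3] = E2 7C -> value 15970 (2 byte(s))
  byte[3]=0xCB cont=1 payload=0x4B=75: acc |= 75<<0 -> acc=75 shift=7
  byte[4]=0xC0 cont=1 payload=0x40=64: acc |= 64<<7 -> acc=8267 shift=14
  byte[5]=0xEA cont=1 payload=0x6A=106: acc |= 106<<14 -> acc=1744971 shift=21
  byte[6]=0x3A cont=0 payload=0x3A=58: acc |= 58<<21 -> acc=123379787 shift=28 [end]
Varint 3: bytes[3:7] = CB C0 EA 3A -> value 123379787 (4 byte(s))
  byte[7]=0x92 cont=1 payload=0x12=18: acc |= 18<<0 -> acc=18 shift=7
  byte[8]=0xE6 cont=1 payload=0x66=102: acc |= 102<<7 -> acc=13074 shift=14
  byte[9]=0x5C cont=0 payload=0x5C=92: acc |= 92<<14 -> acc=1520402 shift=21 [end]
Varint 4: bytes[7:10] = 92 E6 5C -> value 1520402 (3 byte(s))
  byte[10]=0x87 cont=1 payload=0x07=7: acc |= 7<<0 -> acc=7 shift=7
  byte[11]=0x16 cont=0 payload=0x16=22: acc |= 22<<7 -> acc=2823 shift=14 [end]
Varint 5: bytes[10:12] = 87 16 -> value 2823 (2 byte(s))

Answer: 1 2 4 3 2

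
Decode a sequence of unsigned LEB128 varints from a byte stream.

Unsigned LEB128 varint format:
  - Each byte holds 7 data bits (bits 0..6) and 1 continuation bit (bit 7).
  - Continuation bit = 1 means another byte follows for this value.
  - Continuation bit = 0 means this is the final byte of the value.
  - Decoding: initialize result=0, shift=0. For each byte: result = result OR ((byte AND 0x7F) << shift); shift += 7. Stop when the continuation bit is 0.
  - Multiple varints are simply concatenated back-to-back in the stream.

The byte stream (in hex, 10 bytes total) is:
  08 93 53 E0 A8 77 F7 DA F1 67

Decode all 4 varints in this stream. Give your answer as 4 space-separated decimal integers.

  byte[0]=0x08 cont=0 payload=0x08=8: acc |= 8<<0 -> acc=8 shift=7 [end]
Varint 1: bytes[0:1] = 08 -> value 8 (1 byte(s))
  byte[1]=0x93 cont=1 payload=0x13=19: acc |= 19<<0 -> acc=19 shift=7
  byte[2]=0x53 cont=0 payload=0x53=83: acc |= 83<<7 -> acc=10643 shift=14 [end]
Varint 2: bytes[1:3] = 93 53 -> value 10643 (2 byte(s))
  byte[3]=0xE0 cont=1 payload=0x60=96: acc |= 96<<0 -> acc=96 shift=7
  byte[4]=0xA8 cont=1 payload=0x28=40: acc |= 40<<7 -> acc=5216 shift=14
  byte[5]=0x77 cont=0 payload=0x77=119: acc |= 119<<14 -> acc=1954912 shift=21 [end]
Varint 3: bytes[3:6] = E0 A8 77 -> value 1954912 (3 byte(s))
  byte[6]=0xF7 cont=1 payload=0x77=119: acc |= 119<<0 -> acc=119 shift=7
  byte[7]=0xDA cont=1 payload=0x5A=90: acc |= 90<<7 -> acc=11639 shift=14
  byte[8]=0xF1 cont=1 payload=0x71=113: acc |= 113<<14 -> acc=1863031 shift=21
  byte[9]=0x67 cont=0 payload=0x67=103: acc |= 103<<21 -> acc=217869687 shift=28 [end]
Varint 4: bytes[6:10] = F7 DA F1 67 -> value 217869687 (4 byte(s))

Answer: 8 10643 1954912 217869687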